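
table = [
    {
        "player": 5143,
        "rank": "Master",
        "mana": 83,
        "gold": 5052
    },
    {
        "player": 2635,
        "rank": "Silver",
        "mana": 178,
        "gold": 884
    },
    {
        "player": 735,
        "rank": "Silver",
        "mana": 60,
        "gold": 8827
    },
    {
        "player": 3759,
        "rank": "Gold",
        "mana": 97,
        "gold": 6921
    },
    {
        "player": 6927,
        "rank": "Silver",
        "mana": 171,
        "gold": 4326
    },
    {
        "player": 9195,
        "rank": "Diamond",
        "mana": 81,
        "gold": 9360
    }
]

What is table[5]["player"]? 9195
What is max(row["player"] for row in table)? 9195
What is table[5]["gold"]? 9360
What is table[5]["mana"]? 81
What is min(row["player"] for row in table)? 735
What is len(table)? 6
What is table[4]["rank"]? "Silver"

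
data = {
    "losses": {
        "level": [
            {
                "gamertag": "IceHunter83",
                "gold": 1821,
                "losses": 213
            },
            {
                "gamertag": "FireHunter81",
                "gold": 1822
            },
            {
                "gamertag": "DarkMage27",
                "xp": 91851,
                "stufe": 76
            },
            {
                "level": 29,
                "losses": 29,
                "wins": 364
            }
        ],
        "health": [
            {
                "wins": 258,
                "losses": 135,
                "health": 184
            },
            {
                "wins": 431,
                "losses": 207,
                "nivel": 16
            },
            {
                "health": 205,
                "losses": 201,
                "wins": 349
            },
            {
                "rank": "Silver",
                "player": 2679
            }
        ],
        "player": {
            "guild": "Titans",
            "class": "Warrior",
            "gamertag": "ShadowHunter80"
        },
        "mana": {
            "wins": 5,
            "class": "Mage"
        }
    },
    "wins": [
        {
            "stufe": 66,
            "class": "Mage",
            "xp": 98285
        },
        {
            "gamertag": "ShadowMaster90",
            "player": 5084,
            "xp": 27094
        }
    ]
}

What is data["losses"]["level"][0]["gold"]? 1821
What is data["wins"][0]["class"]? "Mage"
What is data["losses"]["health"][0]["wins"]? 258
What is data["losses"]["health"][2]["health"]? 205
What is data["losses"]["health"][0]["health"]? 184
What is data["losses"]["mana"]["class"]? "Mage"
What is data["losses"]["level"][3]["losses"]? 29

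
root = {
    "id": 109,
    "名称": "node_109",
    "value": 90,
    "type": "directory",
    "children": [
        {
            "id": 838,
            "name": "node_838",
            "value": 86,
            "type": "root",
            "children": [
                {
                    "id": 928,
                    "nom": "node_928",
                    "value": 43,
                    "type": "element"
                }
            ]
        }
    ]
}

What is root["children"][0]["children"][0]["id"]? 928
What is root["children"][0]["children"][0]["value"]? 43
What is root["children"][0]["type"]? "root"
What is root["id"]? 109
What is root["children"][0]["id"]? 838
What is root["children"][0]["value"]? 86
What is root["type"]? "directory"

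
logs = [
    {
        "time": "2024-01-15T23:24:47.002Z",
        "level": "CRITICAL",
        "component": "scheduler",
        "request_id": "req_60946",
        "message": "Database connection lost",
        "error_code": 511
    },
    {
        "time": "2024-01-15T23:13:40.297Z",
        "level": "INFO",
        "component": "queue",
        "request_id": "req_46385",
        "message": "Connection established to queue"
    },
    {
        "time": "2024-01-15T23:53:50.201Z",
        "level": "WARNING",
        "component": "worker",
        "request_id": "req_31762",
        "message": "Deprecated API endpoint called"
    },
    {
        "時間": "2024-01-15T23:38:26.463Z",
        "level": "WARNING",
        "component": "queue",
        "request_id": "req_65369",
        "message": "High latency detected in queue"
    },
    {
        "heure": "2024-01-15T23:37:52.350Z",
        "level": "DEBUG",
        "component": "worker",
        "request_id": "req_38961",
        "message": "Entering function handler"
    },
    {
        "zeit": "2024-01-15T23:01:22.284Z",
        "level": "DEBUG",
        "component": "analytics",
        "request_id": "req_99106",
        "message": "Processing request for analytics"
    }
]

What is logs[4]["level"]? "DEBUG"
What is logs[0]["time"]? "2024-01-15T23:24:47.002Z"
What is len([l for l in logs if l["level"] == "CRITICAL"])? 1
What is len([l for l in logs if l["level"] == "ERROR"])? 0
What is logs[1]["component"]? "queue"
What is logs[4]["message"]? "Entering function handler"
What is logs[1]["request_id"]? "req_46385"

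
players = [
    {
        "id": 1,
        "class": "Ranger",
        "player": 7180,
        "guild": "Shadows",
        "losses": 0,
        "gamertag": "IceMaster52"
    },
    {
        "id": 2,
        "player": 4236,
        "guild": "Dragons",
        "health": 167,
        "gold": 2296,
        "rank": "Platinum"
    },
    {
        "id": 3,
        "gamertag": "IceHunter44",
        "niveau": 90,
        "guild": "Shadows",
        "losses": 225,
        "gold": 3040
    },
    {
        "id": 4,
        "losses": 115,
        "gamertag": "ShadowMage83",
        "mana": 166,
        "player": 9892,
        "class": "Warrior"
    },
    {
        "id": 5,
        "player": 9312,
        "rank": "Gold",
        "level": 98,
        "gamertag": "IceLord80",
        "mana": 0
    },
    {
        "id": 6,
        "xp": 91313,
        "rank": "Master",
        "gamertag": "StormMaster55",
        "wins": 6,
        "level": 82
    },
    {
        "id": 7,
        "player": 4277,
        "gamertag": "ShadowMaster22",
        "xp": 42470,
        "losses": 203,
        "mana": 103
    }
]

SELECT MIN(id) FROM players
1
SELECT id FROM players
[1, 2, 3, 4, 5, 6, 7]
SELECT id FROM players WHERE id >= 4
[4, 5, 6, 7]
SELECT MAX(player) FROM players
9892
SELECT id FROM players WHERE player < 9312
[1, 2, 7]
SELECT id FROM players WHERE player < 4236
[]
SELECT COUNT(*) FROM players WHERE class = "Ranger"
1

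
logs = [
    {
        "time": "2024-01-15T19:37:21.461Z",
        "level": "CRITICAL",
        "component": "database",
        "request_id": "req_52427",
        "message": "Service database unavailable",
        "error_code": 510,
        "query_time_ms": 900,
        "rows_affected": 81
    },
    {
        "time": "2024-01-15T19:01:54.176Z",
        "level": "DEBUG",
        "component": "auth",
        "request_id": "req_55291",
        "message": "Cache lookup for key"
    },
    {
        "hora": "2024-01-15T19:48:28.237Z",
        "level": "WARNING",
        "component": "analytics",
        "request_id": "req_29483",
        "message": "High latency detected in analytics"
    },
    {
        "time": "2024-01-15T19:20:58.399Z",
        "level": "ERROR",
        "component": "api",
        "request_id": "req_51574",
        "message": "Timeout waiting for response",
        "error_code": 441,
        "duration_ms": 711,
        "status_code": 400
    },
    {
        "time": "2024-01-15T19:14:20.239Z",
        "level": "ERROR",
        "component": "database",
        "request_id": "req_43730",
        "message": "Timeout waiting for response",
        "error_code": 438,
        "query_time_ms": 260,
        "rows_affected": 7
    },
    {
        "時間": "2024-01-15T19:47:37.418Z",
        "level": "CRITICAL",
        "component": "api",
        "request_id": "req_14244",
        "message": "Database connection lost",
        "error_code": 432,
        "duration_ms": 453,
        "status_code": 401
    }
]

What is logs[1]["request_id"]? "req_55291"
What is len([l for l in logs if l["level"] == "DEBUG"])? 1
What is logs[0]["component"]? "database"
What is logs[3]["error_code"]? 441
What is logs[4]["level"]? "ERROR"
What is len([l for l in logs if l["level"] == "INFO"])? 0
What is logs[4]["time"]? "2024-01-15T19:14:20.239Z"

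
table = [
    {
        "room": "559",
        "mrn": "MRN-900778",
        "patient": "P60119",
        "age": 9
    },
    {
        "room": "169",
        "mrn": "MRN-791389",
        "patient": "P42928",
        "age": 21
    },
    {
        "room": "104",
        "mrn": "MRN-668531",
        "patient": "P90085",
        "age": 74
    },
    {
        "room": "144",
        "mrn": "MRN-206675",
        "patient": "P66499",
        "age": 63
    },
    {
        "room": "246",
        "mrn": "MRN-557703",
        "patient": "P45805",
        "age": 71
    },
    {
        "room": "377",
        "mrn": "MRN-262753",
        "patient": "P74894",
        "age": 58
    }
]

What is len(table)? 6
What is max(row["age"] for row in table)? 74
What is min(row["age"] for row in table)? 9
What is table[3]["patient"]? "P66499"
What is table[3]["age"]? 63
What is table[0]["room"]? "559"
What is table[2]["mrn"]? "MRN-668531"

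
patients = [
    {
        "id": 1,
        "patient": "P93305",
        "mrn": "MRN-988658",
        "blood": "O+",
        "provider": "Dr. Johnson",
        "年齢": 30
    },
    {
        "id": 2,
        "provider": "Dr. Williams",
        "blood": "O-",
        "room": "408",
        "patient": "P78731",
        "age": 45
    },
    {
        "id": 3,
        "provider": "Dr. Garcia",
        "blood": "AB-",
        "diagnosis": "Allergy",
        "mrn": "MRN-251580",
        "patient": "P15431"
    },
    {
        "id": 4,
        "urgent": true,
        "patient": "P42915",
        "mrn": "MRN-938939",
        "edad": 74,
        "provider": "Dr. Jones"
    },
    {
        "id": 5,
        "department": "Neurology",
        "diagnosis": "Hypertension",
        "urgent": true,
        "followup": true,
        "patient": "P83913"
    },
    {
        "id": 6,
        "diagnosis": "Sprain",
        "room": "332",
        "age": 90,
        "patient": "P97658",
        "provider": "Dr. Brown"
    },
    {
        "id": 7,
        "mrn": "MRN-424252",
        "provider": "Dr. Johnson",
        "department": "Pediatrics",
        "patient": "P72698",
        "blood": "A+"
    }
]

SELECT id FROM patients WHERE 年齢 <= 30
[1]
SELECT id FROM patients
[1, 2, 3, 4, 5, 6, 7]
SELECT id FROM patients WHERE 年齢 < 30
[]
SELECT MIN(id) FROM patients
1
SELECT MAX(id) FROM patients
7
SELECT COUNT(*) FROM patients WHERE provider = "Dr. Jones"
1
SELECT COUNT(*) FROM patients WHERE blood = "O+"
1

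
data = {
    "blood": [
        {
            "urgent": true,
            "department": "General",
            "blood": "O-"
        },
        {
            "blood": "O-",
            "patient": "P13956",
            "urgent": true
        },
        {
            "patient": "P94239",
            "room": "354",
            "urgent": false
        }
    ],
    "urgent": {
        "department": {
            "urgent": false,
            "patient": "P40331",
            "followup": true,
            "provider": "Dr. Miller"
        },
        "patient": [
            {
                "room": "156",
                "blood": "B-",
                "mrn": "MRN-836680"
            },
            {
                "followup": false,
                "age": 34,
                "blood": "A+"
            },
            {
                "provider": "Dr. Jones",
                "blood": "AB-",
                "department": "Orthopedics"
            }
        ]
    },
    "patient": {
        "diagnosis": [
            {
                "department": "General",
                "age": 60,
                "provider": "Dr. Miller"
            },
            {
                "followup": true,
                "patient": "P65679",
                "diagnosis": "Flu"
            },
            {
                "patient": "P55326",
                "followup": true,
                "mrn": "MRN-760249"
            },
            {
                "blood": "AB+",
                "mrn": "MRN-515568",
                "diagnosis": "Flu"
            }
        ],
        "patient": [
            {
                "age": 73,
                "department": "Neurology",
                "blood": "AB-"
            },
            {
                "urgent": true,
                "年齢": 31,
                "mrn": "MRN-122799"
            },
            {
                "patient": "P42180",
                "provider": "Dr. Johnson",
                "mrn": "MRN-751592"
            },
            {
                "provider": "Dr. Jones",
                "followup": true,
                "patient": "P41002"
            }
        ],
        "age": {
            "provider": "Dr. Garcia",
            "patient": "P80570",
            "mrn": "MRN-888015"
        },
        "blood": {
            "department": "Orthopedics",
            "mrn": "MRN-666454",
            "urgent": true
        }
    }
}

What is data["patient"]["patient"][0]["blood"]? "AB-"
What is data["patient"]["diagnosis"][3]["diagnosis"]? "Flu"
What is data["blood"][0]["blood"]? "O-"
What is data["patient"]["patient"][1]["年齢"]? 31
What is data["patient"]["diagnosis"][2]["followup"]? True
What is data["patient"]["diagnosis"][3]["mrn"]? "MRN-515568"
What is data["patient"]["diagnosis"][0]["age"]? 60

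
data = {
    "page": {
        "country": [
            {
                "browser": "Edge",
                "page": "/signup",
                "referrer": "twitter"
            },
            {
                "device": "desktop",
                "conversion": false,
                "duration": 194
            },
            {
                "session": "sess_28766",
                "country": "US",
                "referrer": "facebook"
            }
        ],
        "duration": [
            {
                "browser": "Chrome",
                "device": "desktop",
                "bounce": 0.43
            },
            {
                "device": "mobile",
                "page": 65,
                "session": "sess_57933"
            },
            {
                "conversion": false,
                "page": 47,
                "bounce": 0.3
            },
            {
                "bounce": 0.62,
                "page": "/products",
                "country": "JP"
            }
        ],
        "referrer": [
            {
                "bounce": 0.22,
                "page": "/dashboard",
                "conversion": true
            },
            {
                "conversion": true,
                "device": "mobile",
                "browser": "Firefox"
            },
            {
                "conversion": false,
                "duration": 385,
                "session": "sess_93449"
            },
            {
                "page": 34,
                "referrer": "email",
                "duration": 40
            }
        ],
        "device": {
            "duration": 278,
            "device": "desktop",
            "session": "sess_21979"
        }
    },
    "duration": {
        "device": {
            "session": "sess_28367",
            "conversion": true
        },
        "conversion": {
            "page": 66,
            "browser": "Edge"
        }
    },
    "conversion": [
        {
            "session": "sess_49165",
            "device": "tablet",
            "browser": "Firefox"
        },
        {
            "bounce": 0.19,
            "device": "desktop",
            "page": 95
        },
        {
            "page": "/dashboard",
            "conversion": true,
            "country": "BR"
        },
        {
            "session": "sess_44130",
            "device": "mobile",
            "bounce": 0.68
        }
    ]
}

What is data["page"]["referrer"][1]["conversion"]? True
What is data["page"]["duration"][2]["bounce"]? 0.3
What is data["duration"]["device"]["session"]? "sess_28367"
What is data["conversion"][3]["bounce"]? 0.68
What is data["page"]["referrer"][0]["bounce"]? 0.22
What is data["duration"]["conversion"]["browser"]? "Edge"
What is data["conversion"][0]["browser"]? "Firefox"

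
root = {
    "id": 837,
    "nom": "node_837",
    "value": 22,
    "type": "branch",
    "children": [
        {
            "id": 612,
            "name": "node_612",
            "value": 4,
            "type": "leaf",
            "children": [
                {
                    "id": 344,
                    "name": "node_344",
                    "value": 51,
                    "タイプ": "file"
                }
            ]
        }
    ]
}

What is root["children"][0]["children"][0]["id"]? 344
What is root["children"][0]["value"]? 4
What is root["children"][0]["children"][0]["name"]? "node_344"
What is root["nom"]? "node_837"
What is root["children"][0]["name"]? "node_612"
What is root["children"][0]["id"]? 612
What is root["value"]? 22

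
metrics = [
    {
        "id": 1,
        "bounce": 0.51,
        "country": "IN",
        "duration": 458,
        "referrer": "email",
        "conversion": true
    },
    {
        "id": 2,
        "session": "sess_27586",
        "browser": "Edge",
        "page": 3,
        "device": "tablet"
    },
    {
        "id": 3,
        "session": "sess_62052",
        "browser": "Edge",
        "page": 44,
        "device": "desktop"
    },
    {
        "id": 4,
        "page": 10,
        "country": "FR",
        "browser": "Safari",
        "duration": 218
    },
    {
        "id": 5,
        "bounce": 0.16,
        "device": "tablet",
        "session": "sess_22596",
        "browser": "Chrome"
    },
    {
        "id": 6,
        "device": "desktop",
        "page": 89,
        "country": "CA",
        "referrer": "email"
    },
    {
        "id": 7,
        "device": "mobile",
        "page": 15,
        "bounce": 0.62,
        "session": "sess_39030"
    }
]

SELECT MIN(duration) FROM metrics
218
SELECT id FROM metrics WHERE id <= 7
[1, 2, 3, 4, 5, 6, 7]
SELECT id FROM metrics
[1, 2, 3, 4, 5, 6, 7]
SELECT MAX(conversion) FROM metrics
True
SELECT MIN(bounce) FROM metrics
0.16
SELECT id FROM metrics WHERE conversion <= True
[1]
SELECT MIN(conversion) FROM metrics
True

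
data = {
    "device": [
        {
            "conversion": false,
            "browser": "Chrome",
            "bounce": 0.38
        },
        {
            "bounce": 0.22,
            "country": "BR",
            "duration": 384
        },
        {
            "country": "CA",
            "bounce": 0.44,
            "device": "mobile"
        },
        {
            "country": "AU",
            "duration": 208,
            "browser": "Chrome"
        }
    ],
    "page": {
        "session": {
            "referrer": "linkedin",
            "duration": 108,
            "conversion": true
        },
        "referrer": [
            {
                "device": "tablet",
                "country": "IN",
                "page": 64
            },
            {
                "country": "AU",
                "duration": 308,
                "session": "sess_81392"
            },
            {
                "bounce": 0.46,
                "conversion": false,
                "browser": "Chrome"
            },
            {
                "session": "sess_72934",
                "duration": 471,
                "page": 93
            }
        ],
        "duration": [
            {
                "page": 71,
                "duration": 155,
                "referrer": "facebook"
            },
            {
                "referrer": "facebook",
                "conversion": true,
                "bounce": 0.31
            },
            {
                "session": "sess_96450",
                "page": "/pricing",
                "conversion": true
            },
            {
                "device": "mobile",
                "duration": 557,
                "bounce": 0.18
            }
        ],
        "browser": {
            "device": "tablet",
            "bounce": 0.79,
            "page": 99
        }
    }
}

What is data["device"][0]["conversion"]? False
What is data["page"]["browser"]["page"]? 99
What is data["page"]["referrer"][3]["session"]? "sess_72934"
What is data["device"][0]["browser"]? "Chrome"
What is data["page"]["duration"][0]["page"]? 71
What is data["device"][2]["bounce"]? 0.44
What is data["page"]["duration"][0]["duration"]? 155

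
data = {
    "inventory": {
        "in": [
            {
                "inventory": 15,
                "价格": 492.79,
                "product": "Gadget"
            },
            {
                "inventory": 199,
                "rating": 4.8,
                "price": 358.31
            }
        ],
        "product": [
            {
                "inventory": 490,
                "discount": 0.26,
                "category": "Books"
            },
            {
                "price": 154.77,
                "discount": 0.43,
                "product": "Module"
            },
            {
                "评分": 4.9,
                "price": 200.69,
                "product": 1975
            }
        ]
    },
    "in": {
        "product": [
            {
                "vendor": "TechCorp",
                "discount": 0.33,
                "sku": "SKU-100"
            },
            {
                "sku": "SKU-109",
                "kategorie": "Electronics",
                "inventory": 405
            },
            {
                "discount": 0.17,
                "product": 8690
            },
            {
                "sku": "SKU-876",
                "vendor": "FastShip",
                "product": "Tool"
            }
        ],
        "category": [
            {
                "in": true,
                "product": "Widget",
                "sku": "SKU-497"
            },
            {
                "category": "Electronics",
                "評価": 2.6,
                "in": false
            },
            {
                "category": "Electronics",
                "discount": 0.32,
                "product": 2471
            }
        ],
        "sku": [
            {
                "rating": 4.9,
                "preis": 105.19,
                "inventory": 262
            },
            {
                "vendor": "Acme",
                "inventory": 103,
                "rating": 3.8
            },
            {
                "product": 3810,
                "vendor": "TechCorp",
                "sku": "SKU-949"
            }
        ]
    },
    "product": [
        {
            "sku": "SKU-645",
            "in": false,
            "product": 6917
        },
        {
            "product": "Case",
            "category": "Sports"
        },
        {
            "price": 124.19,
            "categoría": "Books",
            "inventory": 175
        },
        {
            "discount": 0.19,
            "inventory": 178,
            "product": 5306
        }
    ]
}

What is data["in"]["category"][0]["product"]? "Widget"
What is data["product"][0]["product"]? 6917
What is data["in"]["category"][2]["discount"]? 0.32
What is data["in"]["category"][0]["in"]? True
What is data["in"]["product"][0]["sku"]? "SKU-100"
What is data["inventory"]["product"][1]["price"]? 154.77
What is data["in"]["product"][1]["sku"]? "SKU-109"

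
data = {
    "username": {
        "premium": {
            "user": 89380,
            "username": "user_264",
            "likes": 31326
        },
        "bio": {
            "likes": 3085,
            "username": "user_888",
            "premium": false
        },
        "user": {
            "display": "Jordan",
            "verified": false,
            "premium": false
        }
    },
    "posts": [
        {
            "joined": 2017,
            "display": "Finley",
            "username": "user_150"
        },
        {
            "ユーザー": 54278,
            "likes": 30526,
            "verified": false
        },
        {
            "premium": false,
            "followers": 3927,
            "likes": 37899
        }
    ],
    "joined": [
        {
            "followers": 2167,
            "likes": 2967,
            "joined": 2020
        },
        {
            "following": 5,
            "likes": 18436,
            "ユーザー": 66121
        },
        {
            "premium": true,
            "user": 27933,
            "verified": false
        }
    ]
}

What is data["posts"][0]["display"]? "Finley"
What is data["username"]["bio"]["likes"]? 3085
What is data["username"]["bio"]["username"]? "user_888"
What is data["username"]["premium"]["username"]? "user_264"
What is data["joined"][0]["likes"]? 2967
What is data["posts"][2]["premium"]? False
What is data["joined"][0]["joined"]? 2020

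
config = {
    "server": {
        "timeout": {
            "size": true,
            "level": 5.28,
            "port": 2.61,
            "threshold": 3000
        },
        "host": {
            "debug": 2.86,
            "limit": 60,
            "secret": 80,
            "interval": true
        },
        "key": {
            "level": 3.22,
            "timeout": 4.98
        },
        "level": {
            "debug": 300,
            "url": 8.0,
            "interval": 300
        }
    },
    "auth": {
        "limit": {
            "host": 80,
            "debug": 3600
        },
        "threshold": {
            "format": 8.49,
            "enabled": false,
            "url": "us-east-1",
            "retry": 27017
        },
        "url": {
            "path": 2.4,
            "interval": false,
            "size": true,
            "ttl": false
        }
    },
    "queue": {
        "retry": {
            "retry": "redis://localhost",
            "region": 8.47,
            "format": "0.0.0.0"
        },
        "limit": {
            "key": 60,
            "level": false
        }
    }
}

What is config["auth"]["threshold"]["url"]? "us-east-1"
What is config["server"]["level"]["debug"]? 300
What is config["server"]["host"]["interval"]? True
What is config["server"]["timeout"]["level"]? 5.28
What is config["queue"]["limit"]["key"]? 60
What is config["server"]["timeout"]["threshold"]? 3000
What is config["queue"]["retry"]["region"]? 8.47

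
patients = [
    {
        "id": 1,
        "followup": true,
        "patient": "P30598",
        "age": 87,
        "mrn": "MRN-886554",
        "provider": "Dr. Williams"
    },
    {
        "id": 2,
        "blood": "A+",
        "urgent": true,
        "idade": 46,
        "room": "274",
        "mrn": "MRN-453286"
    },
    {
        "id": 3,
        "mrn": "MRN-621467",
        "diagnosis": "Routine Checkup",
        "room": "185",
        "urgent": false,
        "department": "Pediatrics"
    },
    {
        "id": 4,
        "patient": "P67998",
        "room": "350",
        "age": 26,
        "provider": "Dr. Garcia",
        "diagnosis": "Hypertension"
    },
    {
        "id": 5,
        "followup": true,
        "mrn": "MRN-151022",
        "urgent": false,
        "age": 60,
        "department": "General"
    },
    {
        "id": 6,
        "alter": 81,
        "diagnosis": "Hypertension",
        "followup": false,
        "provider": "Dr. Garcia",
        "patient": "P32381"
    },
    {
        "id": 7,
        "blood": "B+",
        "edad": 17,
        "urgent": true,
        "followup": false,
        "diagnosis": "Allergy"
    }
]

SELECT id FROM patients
[1, 2, 3, 4, 5, 6, 7]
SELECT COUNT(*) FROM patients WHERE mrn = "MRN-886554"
1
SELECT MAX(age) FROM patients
87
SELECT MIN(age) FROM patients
26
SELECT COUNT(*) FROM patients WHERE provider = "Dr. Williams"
1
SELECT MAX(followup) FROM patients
True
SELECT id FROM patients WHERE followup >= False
[1, 5, 6, 7]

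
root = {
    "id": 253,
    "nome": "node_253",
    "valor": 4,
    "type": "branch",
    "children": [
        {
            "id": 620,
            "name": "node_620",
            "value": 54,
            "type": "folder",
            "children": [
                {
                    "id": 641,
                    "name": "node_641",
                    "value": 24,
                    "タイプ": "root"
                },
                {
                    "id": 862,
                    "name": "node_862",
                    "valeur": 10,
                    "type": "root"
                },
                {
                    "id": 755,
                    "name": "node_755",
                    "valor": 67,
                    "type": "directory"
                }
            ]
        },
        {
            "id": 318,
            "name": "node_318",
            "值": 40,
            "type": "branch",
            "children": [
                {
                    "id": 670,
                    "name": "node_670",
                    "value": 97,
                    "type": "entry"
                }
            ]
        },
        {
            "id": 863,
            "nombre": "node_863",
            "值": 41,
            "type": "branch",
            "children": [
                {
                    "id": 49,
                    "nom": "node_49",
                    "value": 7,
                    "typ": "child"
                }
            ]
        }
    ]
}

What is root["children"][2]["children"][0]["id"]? 49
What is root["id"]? 253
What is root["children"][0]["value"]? 54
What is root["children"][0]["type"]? "folder"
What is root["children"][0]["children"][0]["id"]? 641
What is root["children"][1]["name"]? "node_318"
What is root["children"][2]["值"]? 41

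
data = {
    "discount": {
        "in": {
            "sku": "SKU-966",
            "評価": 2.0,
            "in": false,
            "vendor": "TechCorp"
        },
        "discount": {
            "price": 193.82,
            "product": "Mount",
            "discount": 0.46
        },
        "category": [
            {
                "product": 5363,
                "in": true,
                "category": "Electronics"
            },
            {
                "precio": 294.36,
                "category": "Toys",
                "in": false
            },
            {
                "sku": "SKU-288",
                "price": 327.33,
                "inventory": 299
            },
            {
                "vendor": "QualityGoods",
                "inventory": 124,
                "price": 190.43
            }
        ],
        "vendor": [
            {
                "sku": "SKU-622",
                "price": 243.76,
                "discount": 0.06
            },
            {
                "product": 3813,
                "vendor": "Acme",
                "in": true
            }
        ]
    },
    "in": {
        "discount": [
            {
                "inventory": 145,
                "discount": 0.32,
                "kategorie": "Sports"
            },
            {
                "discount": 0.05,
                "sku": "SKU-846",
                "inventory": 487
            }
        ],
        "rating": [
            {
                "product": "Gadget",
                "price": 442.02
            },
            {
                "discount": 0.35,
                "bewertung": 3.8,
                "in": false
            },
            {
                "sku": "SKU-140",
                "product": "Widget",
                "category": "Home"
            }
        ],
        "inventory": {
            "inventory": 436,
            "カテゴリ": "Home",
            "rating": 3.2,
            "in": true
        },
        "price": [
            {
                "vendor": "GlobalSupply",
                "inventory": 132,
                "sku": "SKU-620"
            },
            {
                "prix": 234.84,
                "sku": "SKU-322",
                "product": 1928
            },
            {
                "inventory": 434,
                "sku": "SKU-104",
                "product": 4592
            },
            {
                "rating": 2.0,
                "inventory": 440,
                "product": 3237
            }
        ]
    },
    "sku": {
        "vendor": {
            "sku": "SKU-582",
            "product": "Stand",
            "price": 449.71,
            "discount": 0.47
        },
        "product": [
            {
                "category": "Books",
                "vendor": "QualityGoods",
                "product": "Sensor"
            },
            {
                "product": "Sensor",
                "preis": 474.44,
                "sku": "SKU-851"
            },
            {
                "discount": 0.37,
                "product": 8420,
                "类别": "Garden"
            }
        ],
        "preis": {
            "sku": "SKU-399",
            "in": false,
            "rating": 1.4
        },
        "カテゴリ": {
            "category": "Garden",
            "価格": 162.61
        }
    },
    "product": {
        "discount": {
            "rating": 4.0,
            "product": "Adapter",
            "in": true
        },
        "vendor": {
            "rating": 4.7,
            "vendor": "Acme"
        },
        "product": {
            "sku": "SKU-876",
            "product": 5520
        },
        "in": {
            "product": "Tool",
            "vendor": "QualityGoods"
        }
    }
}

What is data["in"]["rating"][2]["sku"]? "SKU-140"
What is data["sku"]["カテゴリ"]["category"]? "Garden"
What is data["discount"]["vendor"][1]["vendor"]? "Acme"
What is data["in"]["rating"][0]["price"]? 442.02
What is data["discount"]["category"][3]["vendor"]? "QualityGoods"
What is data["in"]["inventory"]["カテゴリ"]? "Home"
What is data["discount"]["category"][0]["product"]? 5363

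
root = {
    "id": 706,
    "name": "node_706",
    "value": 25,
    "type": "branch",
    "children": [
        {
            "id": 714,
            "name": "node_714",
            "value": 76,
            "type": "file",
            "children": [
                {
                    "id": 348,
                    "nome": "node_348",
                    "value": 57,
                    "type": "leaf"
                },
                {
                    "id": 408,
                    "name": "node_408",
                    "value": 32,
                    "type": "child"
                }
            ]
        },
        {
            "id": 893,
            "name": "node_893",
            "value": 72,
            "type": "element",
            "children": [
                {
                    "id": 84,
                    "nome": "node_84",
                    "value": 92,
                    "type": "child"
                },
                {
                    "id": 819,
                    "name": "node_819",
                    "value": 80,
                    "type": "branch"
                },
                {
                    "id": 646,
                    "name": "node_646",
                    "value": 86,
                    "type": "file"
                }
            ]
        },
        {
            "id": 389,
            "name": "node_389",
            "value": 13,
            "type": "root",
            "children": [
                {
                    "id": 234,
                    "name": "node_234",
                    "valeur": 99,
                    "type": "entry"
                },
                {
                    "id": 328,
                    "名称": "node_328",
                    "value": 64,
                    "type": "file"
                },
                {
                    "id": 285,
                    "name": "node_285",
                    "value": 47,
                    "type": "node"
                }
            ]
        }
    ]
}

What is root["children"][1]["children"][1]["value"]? 80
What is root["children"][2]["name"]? "node_389"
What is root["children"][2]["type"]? "root"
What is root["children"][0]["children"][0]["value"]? 57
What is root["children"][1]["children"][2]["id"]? 646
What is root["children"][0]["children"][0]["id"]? 348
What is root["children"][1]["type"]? "element"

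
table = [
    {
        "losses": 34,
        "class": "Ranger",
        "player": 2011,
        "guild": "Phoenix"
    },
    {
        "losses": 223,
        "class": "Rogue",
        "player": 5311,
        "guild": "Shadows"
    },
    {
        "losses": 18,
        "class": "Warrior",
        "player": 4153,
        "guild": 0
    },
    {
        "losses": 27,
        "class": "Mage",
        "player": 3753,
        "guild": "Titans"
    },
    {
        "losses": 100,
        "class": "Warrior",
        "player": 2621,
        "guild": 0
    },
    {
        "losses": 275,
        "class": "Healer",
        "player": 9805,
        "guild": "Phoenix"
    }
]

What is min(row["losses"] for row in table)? 18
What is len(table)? 6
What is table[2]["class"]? "Warrior"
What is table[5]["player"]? 9805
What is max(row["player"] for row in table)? 9805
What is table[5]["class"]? "Healer"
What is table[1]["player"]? 5311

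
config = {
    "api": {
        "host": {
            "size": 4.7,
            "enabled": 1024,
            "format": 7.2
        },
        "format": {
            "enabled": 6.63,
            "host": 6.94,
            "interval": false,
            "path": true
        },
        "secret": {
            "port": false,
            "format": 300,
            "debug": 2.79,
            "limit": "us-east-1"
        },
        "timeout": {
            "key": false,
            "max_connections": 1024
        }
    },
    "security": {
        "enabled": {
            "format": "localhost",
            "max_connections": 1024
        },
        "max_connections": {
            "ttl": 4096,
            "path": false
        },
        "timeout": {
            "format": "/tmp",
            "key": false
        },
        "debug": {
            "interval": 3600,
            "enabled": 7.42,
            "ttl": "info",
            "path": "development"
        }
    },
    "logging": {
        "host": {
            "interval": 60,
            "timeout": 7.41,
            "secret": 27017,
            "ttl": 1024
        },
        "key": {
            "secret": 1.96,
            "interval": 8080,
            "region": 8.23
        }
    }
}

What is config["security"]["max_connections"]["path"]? False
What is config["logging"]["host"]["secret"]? 27017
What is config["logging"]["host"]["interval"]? 60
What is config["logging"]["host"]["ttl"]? 1024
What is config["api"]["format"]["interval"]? False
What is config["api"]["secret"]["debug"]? 2.79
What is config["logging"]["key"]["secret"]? 1.96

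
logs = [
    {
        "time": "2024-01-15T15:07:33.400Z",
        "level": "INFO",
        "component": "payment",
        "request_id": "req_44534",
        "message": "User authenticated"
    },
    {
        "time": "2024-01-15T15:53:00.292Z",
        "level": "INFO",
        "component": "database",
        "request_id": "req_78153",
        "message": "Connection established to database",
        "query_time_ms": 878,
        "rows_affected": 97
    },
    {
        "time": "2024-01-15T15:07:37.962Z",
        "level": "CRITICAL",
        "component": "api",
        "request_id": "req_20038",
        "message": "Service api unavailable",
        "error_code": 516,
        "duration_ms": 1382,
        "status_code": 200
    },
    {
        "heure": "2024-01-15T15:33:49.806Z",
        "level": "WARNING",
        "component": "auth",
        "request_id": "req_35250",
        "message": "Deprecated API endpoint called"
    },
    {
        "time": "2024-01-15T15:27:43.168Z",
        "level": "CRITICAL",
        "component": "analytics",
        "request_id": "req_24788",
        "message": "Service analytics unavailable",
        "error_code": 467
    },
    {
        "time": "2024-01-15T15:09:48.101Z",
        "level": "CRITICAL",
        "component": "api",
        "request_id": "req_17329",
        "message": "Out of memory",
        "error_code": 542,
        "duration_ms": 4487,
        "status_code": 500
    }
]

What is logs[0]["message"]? "User authenticated"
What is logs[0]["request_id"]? "req_44534"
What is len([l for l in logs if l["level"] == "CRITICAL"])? 3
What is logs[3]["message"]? "Deprecated API endpoint called"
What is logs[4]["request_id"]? "req_24788"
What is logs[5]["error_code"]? 542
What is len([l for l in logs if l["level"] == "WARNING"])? 1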